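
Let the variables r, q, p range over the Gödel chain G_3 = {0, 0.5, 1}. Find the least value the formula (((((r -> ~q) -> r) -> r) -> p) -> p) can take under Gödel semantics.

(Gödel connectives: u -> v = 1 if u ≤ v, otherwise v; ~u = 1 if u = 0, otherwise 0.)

The minimum is attained at r = 0.5, q = 0.5, p = 0.5:
  ~q: Gödel ¬ of 0.5 = 0 (operand ≠ 0)
  (r -> ~q): 0.5 > 0, so result = 0
  ((r -> ~q) -> r): 0 ≤ 0.5, so result = 1
  (((r -> ~q) -> r) -> r): 1 > 0.5, so result = 0.5
  ((((r -> ~q) -> r) -> r) -> p): 0.5 ≤ 0.5, so result = 1
  (((((r -> ~q) -> r) -> r) -> p) -> p): 1 > 0.5, so result = 0.5
Checking all 27 assignments confirms none give a value below 0.50.

0.50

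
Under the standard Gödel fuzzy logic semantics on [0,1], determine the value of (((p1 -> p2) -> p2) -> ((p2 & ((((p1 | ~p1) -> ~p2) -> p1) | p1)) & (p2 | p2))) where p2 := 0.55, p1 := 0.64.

(p1 -> p2): 0.64 > 0.55, so result = 0.55
((p1 -> p2) -> p2): 0.55 ≤ 0.55, so result = 1
~p1: Gödel ¬ of 0.64 = 0 (operand ≠ 0)
(p1 | ~p1) = max(0.64, 0) = 0.64
~p2: Gödel ¬ of 0.55 = 0 (operand ≠ 0)
((p1 | ~p1) -> ~p2): 0.64 > 0, so result = 0
(((p1 | ~p1) -> ~p2) -> p1): 0 ≤ 0.64, so result = 1
((((p1 | ~p1) -> ~p2) -> p1) | p1) = max(1, 0.64) = 1
(p2 & ((((p1 | ~p1) -> ~p2) -> p1) | p1)) = min(0.55, 1) = 0.55
(p2 | p2) = max(0.55, 0.55) = 0.55
((p2 & ((((p1 | ~p1) -> ~p2) -> p1) | p1)) & (p2 | p2)) = min(0.55, 0.55) = 0.55
(((p1 -> p2) -> p2) -> ((p2 & ((((p1 | ~p1) -> ~p2) -> p1) | p1)) & (p2 | p2))): 1 > 0.55, so result = 0.55

0.55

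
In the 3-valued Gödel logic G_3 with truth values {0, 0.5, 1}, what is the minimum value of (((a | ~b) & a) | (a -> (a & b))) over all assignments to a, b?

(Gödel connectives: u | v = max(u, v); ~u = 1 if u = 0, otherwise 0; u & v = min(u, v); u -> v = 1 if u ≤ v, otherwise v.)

The minimum is attained at a = 0.5, b = 0:
  ~b: Gödel ¬ of 0 = 1 (operand is 0)
  (a | ~b) = max(0.5, 1) = 1
  ((a | ~b) & a) = min(1, 0.5) = 0.5
  (a & b) = min(0.5, 0) = 0
  (a -> (a & b)): 0.5 > 0, so result = 0
  (((a | ~b) & a) | (a -> (a & b))) = max(0.5, 0) = 0.5
Checking all 9 assignments confirms none give a value below 0.50.

0.50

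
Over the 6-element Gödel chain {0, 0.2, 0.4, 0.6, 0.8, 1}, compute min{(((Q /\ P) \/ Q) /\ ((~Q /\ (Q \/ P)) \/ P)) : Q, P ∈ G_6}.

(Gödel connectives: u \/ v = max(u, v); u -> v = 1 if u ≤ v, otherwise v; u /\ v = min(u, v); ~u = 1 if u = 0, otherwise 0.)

0.00

The minimum is attained at Q = 0, P = 0:
  (Q /\ P) = min(0, 0) = 0
  ((Q /\ P) \/ Q) = max(0, 0) = 0
  ~Q: Gödel ¬ of 0 = 1 (operand is 0)
  (Q \/ P) = max(0, 0) = 0
  (~Q /\ (Q \/ P)) = min(1, 0) = 0
  ((~Q /\ (Q \/ P)) \/ P) = max(0, 0) = 0
  (((Q /\ P) \/ Q) /\ ((~Q /\ (Q \/ P)) \/ P)) = min(0, 0) = 0
Checking all 36 assignments confirms none give a value below 0.00.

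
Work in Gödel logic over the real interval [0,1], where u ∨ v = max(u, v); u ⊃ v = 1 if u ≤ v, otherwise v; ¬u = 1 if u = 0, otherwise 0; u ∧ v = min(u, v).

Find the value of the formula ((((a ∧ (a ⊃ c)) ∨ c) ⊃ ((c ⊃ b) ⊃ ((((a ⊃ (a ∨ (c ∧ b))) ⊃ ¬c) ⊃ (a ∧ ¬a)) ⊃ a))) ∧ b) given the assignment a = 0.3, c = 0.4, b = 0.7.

0.30

(a ⊃ c): 0.3 ≤ 0.4, so result = 1
(a ∧ (a ⊃ c)) = min(0.3, 1) = 0.3
((a ∧ (a ⊃ c)) ∨ c) = max(0.3, 0.4) = 0.4
(c ⊃ b): 0.4 ≤ 0.7, so result = 1
(c ∧ b) = min(0.4, 0.7) = 0.4
(a ∨ (c ∧ b)) = max(0.3, 0.4) = 0.4
(a ⊃ (a ∨ (c ∧ b))): 0.3 ≤ 0.4, so result = 1
¬c: Gödel ¬ of 0.4 = 0 (operand ≠ 0)
((a ⊃ (a ∨ (c ∧ b))) ⊃ ¬c): 1 > 0, so result = 0
¬a: Gödel ¬ of 0.3 = 0 (operand ≠ 0)
(a ∧ ¬a) = min(0.3, 0) = 0
(((a ⊃ (a ∨ (c ∧ b))) ⊃ ¬c) ⊃ (a ∧ ¬a)): 0 ≤ 0, so result = 1
((((a ⊃ (a ∨ (c ∧ b))) ⊃ ¬c) ⊃ (a ∧ ¬a)) ⊃ a): 1 > 0.3, so result = 0.3
((c ⊃ b) ⊃ ((((a ⊃ (a ∨ (c ∧ b))) ⊃ ¬c) ⊃ (a ∧ ¬a)) ⊃ a)): 1 > 0.3, so result = 0.3
(((a ∧ (a ⊃ c)) ∨ c) ⊃ ((c ⊃ b) ⊃ ((((a ⊃ (a ∨ (c ∧ b))) ⊃ ¬c) ⊃ (a ∧ ¬a)) ⊃ a))): 0.4 > 0.3, so result = 0.3
((((a ∧ (a ⊃ c)) ∨ c) ⊃ ((c ⊃ b) ⊃ ((((a ⊃ (a ∨ (c ∧ b))) ⊃ ¬c) ⊃ (a ∧ ¬a)) ⊃ a))) ∧ b) = min(0.3, 0.7) = 0.3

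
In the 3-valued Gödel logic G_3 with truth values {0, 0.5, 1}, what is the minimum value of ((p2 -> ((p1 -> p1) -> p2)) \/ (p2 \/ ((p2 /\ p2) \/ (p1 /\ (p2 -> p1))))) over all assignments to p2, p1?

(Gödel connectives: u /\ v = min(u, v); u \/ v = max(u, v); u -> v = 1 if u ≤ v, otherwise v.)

Every assignment gives 1. For instance at p2 = 0, p1 = 0:
  (p1 -> p1): 0 ≤ 0, so result = 1
  ((p1 -> p1) -> p2): 1 > 0, so result = 0
  (p2 -> ((p1 -> p1) -> p2)): 0 ≤ 0, so result = 1
  (p2 /\ p2) = min(0, 0) = 0
  (p2 -> p1): 0 ≤ 0, so result = 1
  (p1 /\ (p2 -> p1)) = min(0, 1) = 0
  ((p2 /\ p2) \/ (p1 /\ (p2 -> p1))) = max(0, 0) = 0
  (p2 \/ ((p2 /\ p2) \/ (p1 /\ (p2 -> p1)))) = max(0, 0) = 0
  ((p2 -> ((p1 -> p1) -> p2)) \/ (p2 \/ ((p2 /\ p2) \/ (p1 /\ (p2 -> p1))))) = max(1, 0) = 1
All 9 assignments give value 1 — the formula is a G_3-tautology.

1.00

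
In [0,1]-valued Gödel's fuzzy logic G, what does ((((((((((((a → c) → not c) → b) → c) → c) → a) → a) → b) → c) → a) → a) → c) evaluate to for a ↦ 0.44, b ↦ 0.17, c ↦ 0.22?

(a → c): 0.44 > 0.22, so result = 0.22
not c: Gödel ¬ of 0.22 = 0 (operand ≠ 0)
((a → c) → not c): 0.22 > 0, so result = 0
(((a → c) → not c) → b): 0 ≤ 0.17, so result = 1
((((a → c) → not c) → b) → c): 1 > 0.22, so result = 0.22
(((((a → c) → not c) → b) → c) → c): 0.22 ≤ 0.22, so result = 1
((((((a → c) → not c) → b) → c) → c) → a): 1 > 0.44, so result = 0.44
(((((((a → c) → not c) → b) → c) → c) → a) → a): 0.44 ≤ 0.44, so result = 1
((((((((a → c) → not c) → b) → c) → c) → a) → a) → b): 1 > 0.17, so result = 0.17
(((((((((a → c) → not c) → b) → c) → c) → a) → a) → b) → c): 0.17 ≤ 0.22, so result = 1
((((((((((a → c) → not c) → b) → c) → c) → a) → a) → b) → c) → a): 1 > 0.44, so result = 0.44
(((((((((((a → c) → not c) → b) → c) → c) → a) → a) → b) → c) → a) → a): 0.44 ≤ 0.44, so result = 1
((((((((((((a → c) → not c) → b) → c) → c) → a) → a) → b) → c) → a) → a) → c): 1 > 0.22, so result = 0.22

0.22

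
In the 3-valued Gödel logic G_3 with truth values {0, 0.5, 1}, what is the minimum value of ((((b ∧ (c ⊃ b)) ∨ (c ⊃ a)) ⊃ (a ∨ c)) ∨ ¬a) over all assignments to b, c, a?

0.50

The minimum is attained at b = 0, c = 0, a = 0.5:
  (c ⊃ b): 0 ≤ 0, so result = 1
  (b ∧ (c ⊃ b)) = min(0, 1) = 0
  (c ⊃ a): 0 ≤ 0.5, so result = 1
  ((b ∧ (c ⊃ b)) ∨ (c ⊃ a)) = max(0, 1) = 1
  (a ∨ c) = max(0.5, 0) = 0.5
  (((b ∧ (c ⊃ b)) ∨ (c ⊃ a)) ⊃ (a ∨ c)): 1 > 0.5, so result = 0.5
  ¬a: Gödel ¬ of 0.5 = 0 (operand ≠ 0)
  ((((b ∧ (c ⊃ b)) ∨ (c ⊃ a)) ⊃ (a ∨ c)) ∨ ¬a) = max(0.5, 0) = 0.5
Checking all 27 assignments confirms none give a value below 0.50.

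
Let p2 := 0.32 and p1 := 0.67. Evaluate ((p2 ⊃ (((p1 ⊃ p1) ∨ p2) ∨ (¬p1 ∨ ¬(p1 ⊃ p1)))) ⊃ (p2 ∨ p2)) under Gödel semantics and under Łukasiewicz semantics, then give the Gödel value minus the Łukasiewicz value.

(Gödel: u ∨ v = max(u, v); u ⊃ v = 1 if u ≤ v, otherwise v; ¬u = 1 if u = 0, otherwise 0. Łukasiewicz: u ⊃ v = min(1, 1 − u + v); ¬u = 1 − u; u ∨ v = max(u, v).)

Gödel evaluation:
  (p1 ⊃ p1): 0.67 ≤ 0.67, so result = 1
  ((p1 ⊃ p1) ∨ p2) = max(1, 0.32) = 1
  ¬p1: Gödel ¬ of 0.67 = 0 (operand ≠ 0)
  (p1 ⊃ p1): 0.67 ≤ 0.67, so result = 1
  ¬(p1 ⊃ p1): Gödel ¬ of 1 = 0 (operand ≠ 0)
  (¬p1 ∨ ¬(p1 ⊃ p1)) = max(0, 0) = 0
  (((p1 ⊃ p1) ∨ p2) ∨ (¬p1 ∨ ¬(p1 ⊃ p1))) = max(1, 0) = 1
  (p2 ⊃ (((p1 ⊃ p1) ∨ p2) ∨ (¬p1 ∨ ¬(p1 ⊃ p1)))): 0.32 ≤ 1, so result = 1
  (p2 ∨ p2) = max(0.32, 0.32) = 0.32
  ((p2 ⊃ (((p1 ⊃ p1) ∨ p2) ∨ (¬p1 ∨ ¬(p1 ⊃ p1)))) ⊃ (p2 ∨ p2)): 1 > 0.32, so result = 0.32
  Gödel value = 0.32
Łukasiewicz evaluation:
  (p1 ⊃ p1): min(1, 1 − 0.67 + 0.67) = 1
  ((p1 ⊃ p1) ∨ p2) = max(1, 0.32) = 1
  ¬p1: Łukasiewicz ¬ gives 1 − 0.67 = 0.33
  (p1 ⊃ p1): min(1, 1 − 0.67 + 0.67) = 1
  ¬(p1 ⊃ p1): Łukasiewicz ¬ gives 1 − 1 = 0
  (¬p1 ∨ ¬(p1 ⊃ p1)) = max(0.33, 0) = 0.33
  (((p1 ⊃ p1) ∨ p2) ∨ (¬p1 ∨ ¬(p1 ⊃ p1))) = max(1, 0.33) = 1
  (p2 ⊃ (((p1 ⊃ p1) ∨ p2) ∨ (¬p1 ∨ ¬(p1 ⊃ p1)))): min(1, 1 − 0.32 + 1) = 1
  (p2 ∨ p2) = max(0.32, 0.32) = 0.32
  ((p2 ⊃ (((p1 ⊃ p1) ∨ p2) ∨ (¬p1 ∨ ¬(p1 ⊃ p1)))) ⊃ (p2 ∨ p2)): min(1, 1 − 1 + 0.32) = 0.32
  Łukasiewicz value = 0.32
Difference: 0.32 − 0.32 = 0.00

0.00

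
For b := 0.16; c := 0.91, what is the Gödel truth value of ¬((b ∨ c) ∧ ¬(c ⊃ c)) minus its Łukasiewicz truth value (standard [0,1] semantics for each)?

Gödel evaluation:
  (b ∨ c) = max(0.16, 0.91) = 0.91
  (c ⊃ c): 0.91 ≤ 0.91, so result = 1
  ¬(c ⊃ c): Gödel ¬ of 1 = 0 (operand ≠ 0)
  ((b ∨ c) ∧ ¬(c ⊃ c)) = min(0.91, 0) = 0
  ¬((b ∨ c) ∧ ¬(c ⊃ c)): Gödel ¬ of 0 = 1 (operand is 0)
  Gödel value = 1
Łukasiewicz evaluation:
  (b ∨ c) = max(0.16, 0.91) = 0.91
  (c ⊃ c): min(1, 1 − 0.91 + 0.91) = 1
  ¬(c ⊃ c): Łukasiewicz ¬ gives 1 − 1 = 0
  ((b ∨ c) ∧ ¬(c ⊃ c)) = min(0.91, 0) = 0
  ¬((b ∨ c) ∧ ¬(c ⊃ c)): Łukasiewicz ¬ gives 1 − 0 = 1
  Łukasiewicz value = 1
Difference: 1 − 1 = 0.00

0.00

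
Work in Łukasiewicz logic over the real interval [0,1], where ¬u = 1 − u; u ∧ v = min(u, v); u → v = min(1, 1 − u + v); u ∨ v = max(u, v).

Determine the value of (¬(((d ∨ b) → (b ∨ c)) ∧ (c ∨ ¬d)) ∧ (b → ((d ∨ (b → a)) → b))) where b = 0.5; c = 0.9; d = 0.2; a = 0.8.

0.10

(d ∨ b) = max(0.2, 0.5) = 0.5
(b ∨ c) = max(0.5, 0.9) = 0.9
((d ∨ b) → (b ∨ c)): min(1, 1 − 0.5 + 0.9) = 1
¬d: Łukasiewicz ¬ gives 1 − 0.2 = 0.8
(c ∨ ¬d) = max(0.9, 0.8) = 0.9
(((d ∨ b) → (b ∨ c)) ∧ (c ∨ ¬d)) = min(1, 0.9) = 0.9
¬(((d ∨ b) → (b ∨ c)) ∧ (c ∨ ¬d)): Łukasiewicz ¬ gives 1 − 0.9 = 0.1
(b → a): min(1, 1 − 0.5 + 0.8) = 1
(d ∨ (b → a)) = max(0.2, 1) = 1
((d ∨ (b → a)) → b): min(1, 1 − 1 + 0.5) = 0.5
(b → ((d ∨ (b → a)) → b)): min(1, 1 − 0.5 + 0.5) = 1
(¬(((d ∨ b) → (b ∨ c)) ∧ (c ∨ ¬d)) ∧ (b → ((d ∨ (b → a)) → b))) = min(0.1, 1) = 0.1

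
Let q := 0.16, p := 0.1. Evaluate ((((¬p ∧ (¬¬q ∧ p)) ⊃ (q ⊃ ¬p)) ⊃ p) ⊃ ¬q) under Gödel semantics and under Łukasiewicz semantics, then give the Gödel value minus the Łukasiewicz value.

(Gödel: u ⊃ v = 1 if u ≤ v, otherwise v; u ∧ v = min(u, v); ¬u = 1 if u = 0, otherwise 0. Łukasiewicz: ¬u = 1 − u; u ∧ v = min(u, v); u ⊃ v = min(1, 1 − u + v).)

Gödel evaluation:
  ¬p: Gödel ¬ of 0.1 = 0 (operand ≠ 0)
  ¬q: Gödel ¬ of 0.16 = 0 (operand ≠ 0)
  ¬¬q: Gödel ¬ of 0 = 1 (operand is 0)
  (¬¬q ∧ p) = min(1, 0.1) = 0.1
  (¬p ∧ (¬¬q ∧ p)) = min(0, 0.1) = 0
  ¬p: Gödel ¬ of 0.1 = 0 (operand ≠ 0)
  (q ⊃ ¬p): 0.16 > 0, so result = 0
  ((¬p ∧ (¬¬q ∧ p)) ⊃ (q ⊃ ¬p)): 0 ≤ 0, so result = 1
  (((¬p ∧ (¬¬q ∧ p)) ⊃ (q ⊃ ¬p)) ⊃ p): 1 > 0.1, so result = 0.1
  ¬q: Gödel ¬ of 0.16 = 0 (operand ≠ 0)
  ((((¬p ∧ (¬¬q ∧ p)) ⊃ (q ⊃ ¬p)) ⊃ p) ⊃ ¬q): 0.1 > 0, so result = 0
  Gödel value = 0
Łukasiewicz evaluation:
  ¬p: Łukasiewicz ¬ gives 1 − 0.1 = 0.9
  ¬q: Łukasiewicz ¬ gives 1 − 0.16 = 0.84
  ¬¬q: Łukasiewicz ¬ gives 1 − 0.84 = 0.16
  (¬¬q ∧ p) = min(0.16, 0.1) = 0.1
  (¬p ∧ (¬¬q ∧ p)) = min(0.9, 0.1) = 0.1
  ¬p: Łukasiewicz ¬ gives 1 − 0.1 = 0.9
  (q ⊃ ¬p): min(1, 1 − 0.16 + 0.9) = 1
  ((¬p ∧ (¬¬q ∧ p)) ⊃ (q ⊃ ¬p)): min(1, 1 − 0.1 + 1) = 1
  (((¬p ∧ (¬¬q ∧ p)) ⊃ (q ⊃ ¬p)) ⊃ p): min(1, 1 − 1 + 0.1) = 0.1
  ¬q: Łukasiewicz ¬ gives 1 − 0.16 = 0.84
  ((((¬p ∧ (¬¬q ∧ p)) ⊃ (q ⊃ ¬p)) ⊃ p) ⊃ ¬q): min(1, 1 − 0.1 + 0.84) = 1
  Łukasiewicz value = 1
Difference: 0 − 1 = -1.00

-1.00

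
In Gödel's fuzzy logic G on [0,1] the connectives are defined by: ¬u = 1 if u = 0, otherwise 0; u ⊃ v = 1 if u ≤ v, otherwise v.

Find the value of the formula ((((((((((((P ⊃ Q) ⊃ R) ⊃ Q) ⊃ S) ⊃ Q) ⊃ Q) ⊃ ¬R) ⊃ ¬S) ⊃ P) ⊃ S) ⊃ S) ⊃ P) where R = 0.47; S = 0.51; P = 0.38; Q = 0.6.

0.38

(P ⊃ Q): 0.38 ≤ 0.6, so result = 1
((P ⊃ Q) ⊃ R): 1 > 0.47, so result = 0.47
(((P ⊃ Q) ⊃ R) ⊃ Q): 0.47 ≤ 0.6, so result = 1
((((P ⊃ Q) ⊃ R) ⊃ Q) ⊃ S): 1 > 0.51, so result = 0.51
(((((P ⊃ Q) ⊃ R) ⊃ Q) ⊃ S) ⊃ Q): 0.51 ≤ 0.6, so result = 1
((((((P ⊃ Q) ⊃ R) ⊃ Q) ⊃ S) ⊃ Q) ⊃ Q): 1 > 0.6, so result = 0.6
¬R: Gödel ¬ of 0.47 = 0 (operand ≠ 0)
(((((((P ⊃ Q) ⊃ R) ⊃ Q) ⊃ S) ⊃ Q) ⊃ Q) ⊃ ¬R): 0.6 > 0, so result = 0
¬S: Gödel ¬ of 0.51 = 0 (operand ≠ 0)
((((((((P ⊃ Q) ⊃ R) ⊃ Q) ⊃ S) ⊃ Q) ⊃ Q) ⊃ ¬R) ⊃ ¬S): 0 ≤ 0, so result = 1
(((((((((P ⊃ Q) ⊃ R) ⊃ Q) ⊃ S) ⊃ Q) ⊃ Q) ⊃ ¬R) ⊃ ¬S) ⊃ P): 1 > 0.38, so result = 0.38
((((((((((P ⊃ Q) ⊃ R) ⊃ Q) ⊃ S) ⊃ Q) ⊃ Q) ⊃ ¬R) ⊃ ¬S) ⊃ P) ⊃ S): 0.38 ≤ 0.51, so result = 1
(((((((((((P ⊃ Q) ⊃ R) ⊃ Q) ⊃ S) ⊃ Q) ⊃ Q) ⊃ ¬R) ⊃ ¬S) ⊃ P) ⊃ S) ⊃ S): 1 > 0.51, so result = 0.51
((((((((((((P ⊃ Q) ⊃ R) ⊃ Q) ⊃ S) ⊃ Q) ⊃ Q) ⊃ ¬R) ⊃ ¬S) ⊃ P) ⊃ S) ⊃ S) ⊃ P): 0.51 > 0.38, so result = 0.38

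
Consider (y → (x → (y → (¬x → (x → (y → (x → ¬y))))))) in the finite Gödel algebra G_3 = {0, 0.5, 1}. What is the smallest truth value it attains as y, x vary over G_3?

1.00

Every assignment gives 1. For instance at y = 0, x = 0:
  ¬x: Gödel ¬ of 0 = 1 (operand is 0)
  ¬y: Gödel ¬ of 0 = 1 (operand is 0)
  (x → ¬y): 0 ≤ 1, so result = 1
  (y → (x → ¬y)): 0 ≤ 1, so result = 1
  (x → (y → (x → ¬y))): 0 ≤ 1, so result = 1
  (¬x → (x → (y → (x → ¬y)))): 1 ≤ 1, so result = 1
  (y → (¬x → (x → (y → (x → ¬y))))): 0 ≤ 1, so result = 1
  (x → (y → (¬x → (x → (y → (x → ¬y)))))): 0 ≤ 1, so result = 1
  (y → (x → (y → (¬x → (x → (y → (x → ¬y))))))): 0 ≤ 1, so result = 1
All 9 assignments give value 1 — the formula is a G_3-tautology.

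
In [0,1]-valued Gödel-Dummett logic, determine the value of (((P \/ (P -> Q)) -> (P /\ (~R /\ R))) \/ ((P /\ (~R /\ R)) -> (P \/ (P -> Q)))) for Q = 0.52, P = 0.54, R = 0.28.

1.00

(P -> Q): 0.54 > 0.52, so result = 0.52
(P \/ (P -> Q)) = max(0.54, 0.52) = 0.54
~R: Gödel ¬ of 0.28 = 0 (operand ≠ 0)
(~R /\ R) = min(0, 0.28) = 0
(P /\ (~R /\ R)) = min(0.54, 0) = 0
((P \/ (P -> Q)) -> (P /\ (~R /\ R))): 0.54 > 0, so result = 0
~R: Gödel ¬ of 0.28 = 0 (operand ≠ 0)
(~R /\ R) = min(0, 0.28) = 0
(P /\ (~R /\ R)) = min(0.54, 0) = 0
(P -> Q): 0.54 > 0.52, so result = 0.52
(P \/ (P -> Q)) = max(0.54, 0.52) = 0.54
((P /\ (~R /\ R)) -> (P \/ (P -> Q))): 0 ≤ 0.54, so result = 1
(((P \/ (P -> Q)) -> (P /\ (~R /\ R))) \/ ((P /\ (~R /\ R)) -> (P \/ (P -> Q)))) = max(0, 1) = 1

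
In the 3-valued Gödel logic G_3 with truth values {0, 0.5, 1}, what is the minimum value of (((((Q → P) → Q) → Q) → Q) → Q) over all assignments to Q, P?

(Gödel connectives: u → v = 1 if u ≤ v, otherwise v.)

0.50

The minimum is attained at Q = 0.5, P = 0:
  (Q → P): 0.5 > 0, so result = 0
  ((Q → P) → Q): 0 ≤ 0.5, so result = 1
  (((Q → P) → Q) → Q): 1 > 0.5, so result = 0.5
  ((((Q → P) → Q) → Q) → Q): 0.5 ≤ 0.5, so result = 1
  (((((Q → P) → Q) → Q) → Q) → Q): 1 > 0.5, so result = 0.5
Checking all 9 assignments confirms none give a value below 0.50.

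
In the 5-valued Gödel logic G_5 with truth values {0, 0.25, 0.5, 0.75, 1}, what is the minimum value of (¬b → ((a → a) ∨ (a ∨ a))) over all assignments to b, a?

Every assignment gives 1. For instance at b = 0, a = 0:
  ¬b: Gödel ¬ of 0 = 1 (operand is 0)
  (a → a): 0 ≤ 0, so result = 1
  (a ∨ a) = max(0, 0) = 0
  ((a → a) ∨ (a ∨ a)) = max(1, 0) = 1
  (¬b → ((a → a) ∨ (a ∨ a))): 1 ≤ 1, so result = 1
All 25 assignments give value 1 — the formula is a G_5-tautology.

1.00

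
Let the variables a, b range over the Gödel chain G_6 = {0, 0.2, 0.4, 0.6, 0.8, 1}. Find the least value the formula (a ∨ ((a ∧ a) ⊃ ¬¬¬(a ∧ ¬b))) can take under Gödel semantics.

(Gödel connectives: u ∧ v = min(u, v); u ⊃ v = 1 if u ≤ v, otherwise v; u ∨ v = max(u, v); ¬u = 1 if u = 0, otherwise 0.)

The minimum is attained at a = 0.2, b = 0:
  (a ∧ a) = min(0.2, 0.2) = 0.2
  ¬b: Gödel ¬ of 0 = 1 (operand is 0)
  (a ∧ ¬b) = min(0.2, 1) = 0.2
  ¬(a ∧ ¬b): Gödel ¬ of 0.2 = 0 (operand ≠ 0)
  ¬¬(a ∧ ¬b): Gödel ¬ of 0 = 1 (operand is 0)
  ¬¬¬(a ∧ ¬b): Gödel ¬ of 1 = 0 (operand ≠ 0)
  ((a ∧ a) ⊃ ¬¬¬(a ∧ ¬b)): 0.2 > 0, so result = 0
  (a ∨ ((a ∧ a) ⊃ ¬¬¬(a ∧ ¬b))) = max(0.2, 0) = 0.2
Checking all 36 assignments confirms none give a value below 0.20.

0.20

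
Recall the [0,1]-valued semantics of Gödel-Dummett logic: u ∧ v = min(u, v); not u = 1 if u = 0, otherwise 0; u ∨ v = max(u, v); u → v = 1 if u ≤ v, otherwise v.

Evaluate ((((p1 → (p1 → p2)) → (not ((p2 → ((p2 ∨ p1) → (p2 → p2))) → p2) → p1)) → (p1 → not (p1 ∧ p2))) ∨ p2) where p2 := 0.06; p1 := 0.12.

(p1 → p2): 0.12 > 0.06, so result = 0.06
(p1 → (p1 → p2)): 0.12 > 0.06, so result = 0.06
(p2 ∨ p1) = max(0.06, 0.12) = 0.12
(p2 → p2): 0.06 ≤ 0.06, so result = 1
((p2 ∨ p1) → (p2 → p2)): 0.12 ≤ 1, so result = 1
(p2 → ((p2 ∨ p1) → (p2 → p2))): 0.06 ≤ 1, so result = 1
((p2 → ((p2 ∨ p1) → (p2 → p2))) → p2): 1 > 0.06, so result = 0.06
not ((p2 → ((p2 ∨ p1) → (p2 → p2))) → p2): Gödel ¬ of 0.06 = 0 (operand ≠ 0)
(not ((p2 → ((p2 ∨ p1) → (p2 → p2))) → p2) → p1): 0 ≤ 0.12, so result = 1
((p1 → (p1 → p2)) → (not ((p2 → ((p2 ∨ p1) → (p2 → p2))) → p2) → p1)): 0.06 ≤ 1, so result = 1
(p1 ∧ p2) = min(0.12, 0.06) = 0.06
not (p1 ∧ p2): Gödel ¬ of 0.06 = 0 (operand ≠ 0)
(p1 → not (p1 ∧ p2)): 0.12 > 0, so result = 0
(((p1 → (p1 → p2)) → (not ((p2 → ((p2 ∨ p1) → (p2 → p2))) → p2) → p1)) → (p1 → not (p1 ∧ p2))): 1 > 0, so result = 0
((((p1 → (p1 → p2)) → (not ((p2 → ((p2 ∨ p1) → (p2 → p2))) → p2) → p1)) → (p1 → not (p1 ∧ p2))) ∨ p2) = max(0, 0.06) = 0.06

0.06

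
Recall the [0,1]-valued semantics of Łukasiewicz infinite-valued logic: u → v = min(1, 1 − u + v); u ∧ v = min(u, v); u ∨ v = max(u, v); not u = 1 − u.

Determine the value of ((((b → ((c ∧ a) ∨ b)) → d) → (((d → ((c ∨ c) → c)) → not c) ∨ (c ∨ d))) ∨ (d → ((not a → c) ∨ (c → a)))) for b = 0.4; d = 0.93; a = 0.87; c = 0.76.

(c ∧ a) = min(0.76, 0.87) = 0.76
((c ∧ a) ∨ b) = max(0.76, 0.4) = 0.76
(b → ((c ∧ a) ∨ b)): min(1, 1 − 0.4 + 0.76) = 1
((b → ((c ∧ a) ∨ b)) → d): min(1, 1 − 1 + 0.93) = 0.93
(c ∨ c) = max(0.76, 0.76) = 0.76
((c ∨ c) → c): min(1, 1 − 0.76 + 0.76) = 1
(d → ((c ∨ c) → c)): min(1, 1 − 0.93 + 1) = 1
not c: Łukasiewicz ¬ gives 1 − 0.76 = 0.24
((d → ((c ∨ c) → c)) → not c): min(1, 1 − 1 + 0.24) = 0.24
(c ∨ d) = max(0.76, 0.93) = 0.93
(((d → ((c ∨ c) → c)) → not c) ∨ (c ∨ d)) = max(0.24, 0.93) = 0.93
(((b → ((c ∧ a) ∨ b)) → d) → (((d → ((c ∨ c) → c)) → not c) ∨ (c ∨ d))): min(1, 1 − 0.93 + 0.93) = 1
not a: Łukasiewicz ¬ gives 1 − 0.87 = 0.13
(not a → c): min(1, 1 − 0.13 + 0.76) = 1
(c → a): min(1, 1 − 0.76 + 0.87) = 1
((not a → c) ∨ (c → a)) = max(1, 1) = 1
(d → ((not a → c) ∨ (c → a))): min(1, 1 − 0.93 + 1) = 1
((((b → ((c ∧ a) ∨ b)) → d) → (((d → ((c ∨ c) → c)) → not c) ∨ (c ∨ d))) ∨ (d → ((not a → c) ∨ (c → a)))) = max(1, 1) = 1

1.00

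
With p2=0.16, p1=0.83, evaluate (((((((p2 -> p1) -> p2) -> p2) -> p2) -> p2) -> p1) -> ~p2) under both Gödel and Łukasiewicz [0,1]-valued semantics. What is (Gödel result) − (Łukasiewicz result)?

-1.00

Gödel evaluation:
  (p2 -> p1): 0.16 ≤ 0.83, so result = 1
  ((p2 -> p1) -> p2): 1 > 0.16, so result = 0.16
  (((p2 -> p1) -> p2) -> p2): 0.16 ≤ 0.16, so result = 1
  ((((p2 -> p1) -> p2) -> p2) -> p2): 1 > 0.16, so result = 0.16
  (((((p2 -> p1) -> p2) -> p2) -> p2) -> p2): 0.16 ≤ 0.16, so result = 1
  ((((((p2 -> p1) -> p2) -> p2) -> p2) -> p2) -> p1): 1 > 0.83, so result = 0.83
  ~p2: Gödel ¬ of 0.16 = 0 (operand ≠ 0)
  (((((((p2 -> p1) -> p2) -> p2) -> p2) -> p2) -> p1) -> ~p2): 0.83 > 0, so result = 0
  Gödel value = 0
Łukasiewicz evaluation:
  (p2 -> p1): min(1, 1 − 0.16 + 0.83) = 1
  ((p2 -> p1) -> p2): min(1, 1 − 1 + 0.16) = 0.16
  (((p2 -> p1) -> p2) -> p2): min(1, 1 − 0.16 + 0.16) = 1
  ((((p2 -> p1) -> p2) -> p2) -> p2): min(1, 1 − 1 + 0.16) = 0.16
  (((((p2 -> p1) -> p2) -> p2) -> p2) -> p2): min(1, 1 − 0.16 + 0.16) = 1
  ((((((p2 -> p1) -> p2) -> p2) -> p2) -> p2) -> p1): min(1, 1 − 1 + 0.83) = 0.83
  ~p2: Łukasiewicz ¬ gives 1 − 0.16 = 0.84
  (((((((p2 -> p1) -> p2) -> p2) -> p2) -> p2) -> p1) -> ~p2): min(1, 1 − 0.83 + 0.84) = 1
  Łukasiewicz value = 1
Difference: 0 − 1 = -1.00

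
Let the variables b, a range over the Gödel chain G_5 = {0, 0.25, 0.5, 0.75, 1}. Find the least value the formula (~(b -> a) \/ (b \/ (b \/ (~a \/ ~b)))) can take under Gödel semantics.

0.25

The minimum is attained at b = 0.25, a = 0.25:
  (b -> a): 0.25 ≤ 0.25, so result = 1
  ~(b -> a): Gödel ¬ of 1 = 0 (operand ≠ 0)
  ~a: Gödel ¬ of 0.25 = 0 (operand ≠ 0)
  ~b: Gödel ¬ of 0.25 = 0 (operand ≠ 0)
  (~a \/ ~b) = max(0, 0) = 0
  (b \/ (~a \/ ~b)) = max(0.25, 0) = 0.25
  (b \/ (b \/ (~a \/ ~b))) = max(0.25, 0.25) = 0.25
  (~(b -> a) \/ (b \/ (b \/ (~a \/ ~b)))) = max(0, 0.25) = 0.25
Checking all 25 assignments confirms none give a value below 0.25.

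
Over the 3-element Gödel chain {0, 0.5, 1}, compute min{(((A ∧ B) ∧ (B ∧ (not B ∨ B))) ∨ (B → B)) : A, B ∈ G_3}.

1.00

Every assignment gives 1. For instance at A = 0, B = 0:
  (A ∧ B) = min(0, 0) = 0
  not B: Gödel ¬ of 0 = 1 (operand is 0)
  (not B ∨ B) = max(1, 0) = 1
  (B ∧ (not B ∨ B)) = min(0, 1) = 0
  ((A ∧ B) ∧ (B ∧ (not B ∨ B))) = min(0, 0) = 0
  (B → B): 0 ≤ 0, so result = 1
  (((A ∧ B) ∧ (B ∧ (not B ∨ B))) ∨ (B → B)) = max(0, 1) = 1
All 9 assignments give value 1 — the formula is a G_3-tautology.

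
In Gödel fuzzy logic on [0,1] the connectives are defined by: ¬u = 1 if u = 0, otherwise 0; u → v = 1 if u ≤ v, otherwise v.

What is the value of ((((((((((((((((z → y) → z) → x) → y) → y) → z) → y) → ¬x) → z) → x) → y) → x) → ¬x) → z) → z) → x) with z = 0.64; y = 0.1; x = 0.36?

(z → y): 0.64 > 0.1, so result = 0.1
((z → y) → z): 0.1 ≤ 0.64, so result = 1
(((z → y) → z) → x): 1 > 0.36, so result = 0.36
((((z → y) → z) → x) → y): 0.36 > 0.1, so result = 0.1
(((((z → y) → z) → x) → y) → y): 0.1 ≤ 0.1, so result = 1
((((((z → y) → z) → x) → y) → y) → z): 1 > 0.64, so result = 0.64
(((((((z → y) → z) → x) → y) → y) → z) → y): 0.64 > 0.1, so result = 0.1
¬x: Gödel ¬ of 0.36 = 0 (operand ≠ 0)
((((((((z → y) → z) → x) → y) → y) → z) → y) → ¬x): 0.1 > 0, so result = 0
(((((((((z → y) → z) → x) → y) → y) → z) → y) → ¬x) → z): 0 ≤ 0.64, so result = 1
((((((((((z → y) → z) → x) → y) → y) → z) → y) → ¬x) → z) → x): 1 > 0.36, so result = 0.36
(((((((((((z → y) → z) → x) → y) → y) → z) → y) → ¬x) → z) → x) → y): 0.36 > 0.1, so result = 0.1
((((((((((((z → y) → z) → x) → y) → y) → z) → y) → ¬x) → z) → x) → y) → x): 0.1 ≤ 0.36, so result = 1
¬x: Gödel ¬ of 0.36 = 0 (operand ≠ 0)
(((((((((((((z → y) → z) → x) → y) → y) → z) → y) → ¬x) → z) → x) → y) → x) → ¬x): 1 > 0, so result = 0
((((((((((((((z → y) → z) → x) → y) → y) → z) → y) → ¬x) → z) → x) → y) → x) → ¬x) → z): 0 ≤ 0.64, so result = 1
(((((((((((((((z → y) → z) → x) → y) → y) → z) → y) → ¬x) → z) → x) → y) → x) → ¬x) → z) → z): 1 > 0.64, so result = 0.64
((((((((((((((((z → y) → z) → x) → y) → y) → z) → y) → ¬x) → z) → x) → y) → x) → ¬x) → z) → z) → x): 0.64 > 0.36, so result = 0.36

0.36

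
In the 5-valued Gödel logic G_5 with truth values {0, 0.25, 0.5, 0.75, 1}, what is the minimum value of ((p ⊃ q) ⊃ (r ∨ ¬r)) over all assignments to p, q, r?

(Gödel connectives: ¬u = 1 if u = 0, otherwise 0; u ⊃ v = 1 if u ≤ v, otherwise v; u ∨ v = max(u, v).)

The minimum is attained at p = 0, q = 0, r = 0.25:
  (p ⊃ q): 0 ≤ 0, so result = 1
  ¬r: Gödel ¬ of 0.25 = 0 (operand ≠ 0)
  (r ∨ ¬r) = max(0.25, 0) = 0.25
  ((p ⊃ q) ⊃ (r ∨ ¬r)): 1 > 0.25, so result = 0.25
Checking all 125 assignments confirms none give a value below 0.25.

0.25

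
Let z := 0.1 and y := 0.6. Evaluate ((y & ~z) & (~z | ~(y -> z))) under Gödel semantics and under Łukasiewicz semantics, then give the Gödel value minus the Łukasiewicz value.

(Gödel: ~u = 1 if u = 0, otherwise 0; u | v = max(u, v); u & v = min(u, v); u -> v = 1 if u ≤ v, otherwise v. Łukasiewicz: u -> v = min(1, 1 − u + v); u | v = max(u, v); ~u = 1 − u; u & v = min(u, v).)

Gödel evaluation:
  ~z: Gödel ¬ of 0.1 = 0 (operand ≠ 0)
  (y & ~z) = min(0.6, 0) = 0
  ~z: Gödel ¬ of 0.1 = 0 (operand ≠ 0)
  (y -> z): 0.6 > 0.1, so result = 0.1
  ~(y -> z): Gödel ¬ of 0.1 = 0 (operand ≠ 0)
  (~z | ~(y -> z)) = max(0, 0) = 0
  ((y & ~z) & (~z | ~(y -> z))) = min(0, 0) = 0
  Gödel value = 0
Łukasiewicz evaluation:
  ~z: Łukasiewicz ¬ gives 1 − 0.1 = 0.9
  (y & ~z) = min(0.6, 0.9) = 0.6
  ~z: Łukasiewicz ¬ gives 1 − 0.1 = 0.9
  (y -> z): min(1, 1 − 0.6 + 0.1) = 0.5
  ~(y -> z): Łukasiewicz ¬ gives 1 − 0.5 = 0.5
  (~z | ~(y -> z)) = max(0.9, 0.5) = 0.9
  ((y & ~z) & (~z | ~(y -> z))) = min(0.6, 0.9) = 0.6
  Łukasiewicz value = 0.6
Difference: 0 − 0.6 = -0.60

-0.60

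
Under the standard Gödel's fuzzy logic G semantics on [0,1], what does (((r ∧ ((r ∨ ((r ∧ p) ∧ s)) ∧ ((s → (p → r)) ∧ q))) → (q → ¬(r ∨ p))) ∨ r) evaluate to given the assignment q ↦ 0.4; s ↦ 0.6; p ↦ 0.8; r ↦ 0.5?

(r ∧ p) = min(0.5, 0.8) = 0.5
((r ∧ p) ∧ s) = min(0.5, 0.6) = 0.5
(r ∨ ((r ∧ p) ∧ s)) = max(0.5, 0.5) = 0.5
(p → r): 0.8 > 0.5, so result = 0.5
(s → (p → r)): 0.6 > 0.5, so result = 0.5
((s → (p → r)) ∧ q) = min(0.5, 0.4) = 0.4
((r ∨ ((r ∧ p) ∧ s)) ∧ ((s → (p → r)) ∧ q)) = min(0.5, 0.4) = 0.4
(r ∧ ((r ∨ ((r ∧ p) ∧ s)) ∧ ((s → (p → r)) ∧ q))) = min(0.5, 0.4) = 0.4
(r ∨ p) = max(0.5, 0.8) = 0.8
¬(r ∨ p): Gödel ¬ of 0.8 = 0 (operand ≠ 0)
(q → ¬(r ∨ p)): 0.4 > 0, so result = 0
((r ∧ ((r ∨ ((r ∧ p) ∧ s)) ∧ ((s → (p → r)) ∧ q))) → (q → ¬(r ∨ p))): 0.4 > 0, so result = 0
(((r ∧ ((r ∨ ((r ∧ p) ∧ s)) ∧ ((s → (p → r)) ∧ q))) → (q → ¬(r ∨ p))) ∨ r) = max(0, 0.5) = 0.5

0.50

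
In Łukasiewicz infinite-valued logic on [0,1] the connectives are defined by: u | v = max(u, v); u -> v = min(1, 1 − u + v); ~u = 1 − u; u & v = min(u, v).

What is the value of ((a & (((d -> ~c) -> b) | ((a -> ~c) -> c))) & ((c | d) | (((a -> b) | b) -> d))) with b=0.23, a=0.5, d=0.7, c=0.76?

0.50

~c: Łukasiewicz ¬ gives 1 − 0.76 = 0.24
(d -> ~c): min(1, 1 − 0.7 + 0.24) = 0.54
((d -> ~c) -> b): min(1, 1 − 0.54 + 0.23) = 0.69
~c: Łukasiewicz ¬ gives 1 − 0.76 = 0.24
(a -> ~c): min(1, 1 − 0.5 + 0.24) = 0.74
((a -> ~c) -> c): min(1, 1 − 0.74 + 0.76) = 1
(((d -> ~c) -> b) | ((a -> ~c) -> c)) = max(0.69, 1) = 1
(a & (((d -> ~c) -> b) | ((a -> ~c) -> c))) = min(0.5, 1) = 0.5
(c | d) = max(0.76, 0.7) = 0.76
(a -> b): min(1, 1 − 0.5 + 0.23) = 0.73
((a -> b) | b) = max(0.73, 0.23) = 0.73
(((a -> b) | b) -> d): min(1, 1 − 0.73 + 0.7) = 0.97
((c | d) | (((a -> b) | b) -> d)) = max(0.76, 0.97) = 0.97
((a & (((d -> ~c) -> b) | ((a -> ~c) -> c))) & ((c | d) | (((a -> b) | b) -> d))) = min(0.5, 0.97) = 0.5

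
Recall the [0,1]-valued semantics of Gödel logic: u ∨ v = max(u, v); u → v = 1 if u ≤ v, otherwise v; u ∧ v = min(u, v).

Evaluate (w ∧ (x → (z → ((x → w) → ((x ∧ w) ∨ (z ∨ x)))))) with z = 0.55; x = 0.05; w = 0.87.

0.87

(x → w): 0.05 ≤ 0.87, so result = 1
(x ∧ w) = min(0.05, 0.87) = 0.05
(z ∨ x) = max(0.55, 0.05) = 0.55
((x ∧ w) ∨ (z ∨ x)) = max(0.05, 0.55) = 0.55
((x → w) → ((x ∧ w) ∨ (z ∨ x))): 1 > 0.55, so result = 0.55
(z → ((x → w) → ((x ∧ w) ∨ (z ∨ x)))): 0.55 ≤ 0.55, so result = 1
(x → (z → ((x → w) → ((x ∧ w) ∨ (z ∨ x))))): 0.05 ≤ 1, so result = 1
(w ∧ (x → (z → ((x → w) → ((x ∧ w) ∨ (z ∨ x)))))) = min(0.87, 1) = 0.87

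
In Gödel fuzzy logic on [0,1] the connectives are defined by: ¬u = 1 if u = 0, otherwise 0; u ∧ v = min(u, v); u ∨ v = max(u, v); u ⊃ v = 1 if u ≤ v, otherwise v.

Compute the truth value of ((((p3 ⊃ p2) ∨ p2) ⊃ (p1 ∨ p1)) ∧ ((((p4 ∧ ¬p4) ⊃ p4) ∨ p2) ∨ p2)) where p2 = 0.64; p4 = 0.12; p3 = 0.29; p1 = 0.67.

(p3 ⊃ p2): 0.29 ≤ 0.64, so result = 1
((p3 ⊃ p2) ∨ p2) = max(1, 0.64) = 1
(p1 ∨ p1) = max(0.67, 0.67) = 0.67
(((p3 ⊃ p2) ∨ p2) ⊃ (p1 ∨ p1)): 1 > 0.67, so result = 0.67
¬p4: Gödel ¬ of 0.12 = 0 (operand ≠ 0)
(p4 ∧ ¬p4) = min(0.12, 0) = 0
((p4 ∧ ¬p4) ⊃ p4): 0 ≤ 0.12, so result = 1
(((p4 ∧ ¬p4) ⊃ p4) ∨ p2) = max(1, 0.64) = 1
((((p4 ∧ ¬p4) ⊃ p4) ∨ p2) ∨ p2) = max(1, 0.64) = 1
((((p3 ⊃ p2) ∨ p2) ⊃ (p1 ∨ p1)) ∧ ((((p4 ∧ ¬p4) ⊃ p4) ∨ p2) ∨ p2)) = min(0.67, 1) = 0.67

0.67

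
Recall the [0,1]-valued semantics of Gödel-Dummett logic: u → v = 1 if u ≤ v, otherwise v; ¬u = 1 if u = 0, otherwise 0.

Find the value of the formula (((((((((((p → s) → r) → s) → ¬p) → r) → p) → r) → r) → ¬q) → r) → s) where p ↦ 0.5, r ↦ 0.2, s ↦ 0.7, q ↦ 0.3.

(p → s): 0.5 ≤ 0.7, so result = 1
((p → s) → r): 1 > 0.2, so result = 0.2
(((p → s) → r) → s): 0.2 ≤ 0.7, so result = 1
¬p: Gödel ¬ of 0.5 = 0 (operand ≠ 0)
((((p → s) → r) → s) → ¬p): 1 > 0, so result = 0
(((((p → s) → r) → s) → ¬p) → r): 0 ≤ 0.2, so result = 1
((((((p → s) → r) → s) → ¬p) → r) → p): 1 > 0.5, so result = 0.5
(((((((p → s) → r) → s) → ¬p) → r) → p) → r): 0.5 > 0.2, so result = 0.2
((((((((p → s) → r) → s) → ¬p) → r) → p) → r) → r): 0.2 ≤ 0.2, so result = 1
¬q: Gödel ¬ of 0.3 = 0 (operand ≠ 0)
(((((((((p → s) → r) → s) → ¬p) → r) → p) → r) → r) → ¬q): 1 > 0, so result = 0
((((((((((p → s) → r) → s) → ¬p) → r) → p) → r) → r) → ¬q) → r): 0 ≤ 0.2, so result = 1
(((((((((((p → s) → r) → s) → ¬p) → r) → p) → r) → r) → ¬q) → r) → s): 1 > 0.7, so result = 0.7

0.70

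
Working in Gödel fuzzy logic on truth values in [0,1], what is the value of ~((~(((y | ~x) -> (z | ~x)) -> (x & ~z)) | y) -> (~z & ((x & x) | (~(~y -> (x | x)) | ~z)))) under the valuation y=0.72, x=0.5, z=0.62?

1.00

~x: Gödel ¬ of 0.5 = 0 (operand ≠ 0)
(y | ~x) = max(0.72, 0) = 0.72
~x: Gödel ¬ of 0.5 = 0 (operand ≠ 0)
(z | ~x) = max(0.62, 0) = 0.62
((y | ~x) -> (z | ~x)): 0.72 > 0.62, so result = 0.62
~z: Gödel ¬ of 0.62 = 0 (operand ≠ 0)
(x & ~z) = min(0.5, 0) = 0
(((y | ~x) -> (z | ~x)) -> (x & ~z)): 0.62 > 0, so result = 0
~(((y | ~x) -> (z | ~x)) -> (x & ~z)): Gödel ¬ of 0 = 1 (operand is 0)
(~(((y | ~x) -> (z | ~x)) -> (x & ~z)) | y) = max(1, 0.72) = 1
~z: Gödel ¬ of 0.62 = 0 (operand ≠ 0)
(x & x) = min(0.5, 0.5) = 0.5
~y: Gödel ¬ of 0.72 = 0 (operand ≠ 0)
(x | x) = max(0.5, 0.5) = 0.5
(~y -> (x | x)): 0 ≤ 0.5, so result = 1
~(~y -> (x | x)): Gödel ¬ of 1 = 0 (operand ≠ 0)
~z: Gödel ¬ of 0.62 = 0 (operand ≠ 0)
(~(~y -> (x | x)) | ~z) = max(0, 0) = 0
((x & x) | (~(~y -> (x | x)) | ~z)) = max(0.5, 0) = 0.5
(~z & ((x & x) | (~(~y -> (x | x)) | ~z))) = min(0, 0.5) = 0
((~(((y | ~x) -> (z | ~x)) -> (x & ~z)) | y) -> (~z & ((x & x) | (~(~y -> (x | x)) | ~z)))): 1 > 0, so result = 0
~((~(((y | ~x) -> (z | ~x)) -> (x & ~z)) | y) -> (~z & ((x & x) | (~(~y -> (x | x)) | ~z)))): Gödel ¬ of 0 = 1 (operand is 0)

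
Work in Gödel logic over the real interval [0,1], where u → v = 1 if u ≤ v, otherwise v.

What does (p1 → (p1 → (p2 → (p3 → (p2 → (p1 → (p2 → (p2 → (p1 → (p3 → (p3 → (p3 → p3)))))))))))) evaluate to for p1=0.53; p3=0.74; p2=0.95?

(p3 → p3): 0.74 ≤ 0.74, so result = 1
(p3 → (p3 → p3)): 0.74 ≤ 1, so result = 1
(p3 → (p3 → (p3 → p3))): 0.74 ≤ 1, so result = 1
(p1 → (p3 → (p3 → (p3 → p3)))): 0.53 ≤ 1, so result = 1
(p2 → (p1 → (p3 → (p3 → (p3 → p3))))): 0.95 ≤ 1, so result = 1
(p2 → (p2 → (p1 → (p3 → (p3 → (p3 → p3)))))): 0.95 ≤ 1, so result = 1
(p1 → (p2 → (p2 → (p1 → (p3 → (p3 → (p3 → p3))))))): 0.53 ≤ 1, so result = 1
(p2 → (p1 → (p2 → (p2 → (p1 → (p3 → (p3 → (p3 → p3)))))))): 0.95 ≤ 1, so result = 1
(p3 → (p2 → (p1 → (p2 → (p2 → (p1 → (p3 → (p3 → (p3 → p3))))))))): 0.74 ≤ 1, so result = 1
(p2 → (p3 → (p2 → (p1 → (p2 → (p2 → (p1 → (p3 → (p3 → (p3 → p3)))))))))): 0.95 ≤ 1, so result = 1
(p1 → (p2 → (p3 → (p2 → (p1 → (p2 → (p2 → (p1 → (p3 → (p3 → (p3 → p3))))))))))): 0.53 ≤ 1, so result = 1
(p1 → (p1 → (p2 → (p3 → (p2 → (p1 → (p2 → (p2 → (p1 → (p3 → (p3 → (p3 → p3)))))))))))): 0.53 ≤ 1, so result = 1

1.00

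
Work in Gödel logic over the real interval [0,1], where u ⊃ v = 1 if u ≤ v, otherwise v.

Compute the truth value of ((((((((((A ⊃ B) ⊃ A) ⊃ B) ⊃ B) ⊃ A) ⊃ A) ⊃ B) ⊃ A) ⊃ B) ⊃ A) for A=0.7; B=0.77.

0.70

(A ⊃ B): 0.7 ≤ 0.77, so result = 1
((A ⊃ B) ⊃ A): 1 > 0.7, so result = 0.7
(((A ⊃ B) ⊃ A) ⊃ B): 0.7 ≤ 0.77, so result = 1
((((A ⊃ B) ⊃ A) ⊃ B) ⊃ B): 1 > 0.77, so result = 0.77
(((((A ⊃ B) ⊃ A) ⊃ B) ⊃ B) ⊃ A): 0.77 > 0.7, so result = 0.7
((((((A ⊃ B) ⊃ A) ⊃ B) ⊃ B) ⊃ A) ⊃ A): 0.7 ≤ 0.7, so result = 1
(((((((A ⊃ B) ⊃ A) ⊃ B) ⊃ B) ⊃ A) ⊃ A) ⊃ B): 1 > 0.77, so result = 0.77
((((((((A ⊃ B) ⊃ A) ⊃ B) ⊃ B) ⊃ A) ⊃ A) ⊃ B) ⊃ A): 0.77 > 0.7, so result = 0.7
(((((((((A ⊃ B) ⊃ A) ⊃ B) ⊃ B) ⊃ A) ⊃ A) ⊃ B) ⊃ A) ⊃ B): 0.7 ≤ 0.77, so result = 1
((((((((((A ⊃ B) ⊃ A) ⊃ B) ⊃ B) ⊃ A) ⊃ A) ⊃ B) ⊃ A) ⊃ B) ⊃ A): 1 > 0.7, so result = 0.7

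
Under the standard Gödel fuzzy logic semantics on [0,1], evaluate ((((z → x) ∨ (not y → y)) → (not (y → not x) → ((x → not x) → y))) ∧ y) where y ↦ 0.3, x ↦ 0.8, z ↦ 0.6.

0.30

(z → x): 0.6 ≤ 0.8, so result = 1
not y: Gödel ¬ of 0.3 = 0 (operand ≠ 0)
(not y → y): 0 ≤ 0.3, so result = 1
((z → x) ∨ (not y → y)) = max(1, 1) = 1
not x: Gödel ¬ of 0.8 = 0 (operand ≠ 0)
(y → not x): 0.3 > 0, so result = 0
not (y → not x): Gödel ¬ of 0 = 1 (operand is 0)
not x: Gödel ¬ of 0.8 = 0 (operand ≠ 0)
(x → not x): 0.8 > 0, so result = 0
((x → not x) → y): 0 ≤ 0.3, so result = 1
(not (y → not x) → ((x → not x) → y)): 1 ≤ 1, so result = 1
(((z → x) ∨ (not y → y)) → (not (y → not x) → ((x → not x) → y))): 1 ≤ 1, so result = 1
((((z → x) ∨ (not y → y)) → (not (y → not x) → ((x → not x) → y))) ∧ y) = min(1, 0.3) = 0.3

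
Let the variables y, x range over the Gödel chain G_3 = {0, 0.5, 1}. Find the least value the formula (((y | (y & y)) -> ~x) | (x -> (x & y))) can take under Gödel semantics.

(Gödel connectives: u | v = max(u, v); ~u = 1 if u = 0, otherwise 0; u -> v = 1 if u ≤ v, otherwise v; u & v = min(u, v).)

The minimum is attained at y = 0.5, x = 1:
  (y & y) = min(0.5, 0.5) = 0.5
  (y | (y & y)) = max(0.5, 0.5) = 0.5
  ~x: Gödel ¬ of 1 = 0 (operand ≠ 0)
  ((y | (y & y)) -> ~x): 0.5 > 0, so result = 0
  (x & y) = min(1, 0.5) = 0.5
  (x -> (x & y)): 1 > 0.5, so result = 0.5
  (((y | (y & y)) -> ~x) | (x -> (x & y))) = max(0, 0.5) = 0.5
Checking all 9 assignments confirms none give a value below 0.50.

0.50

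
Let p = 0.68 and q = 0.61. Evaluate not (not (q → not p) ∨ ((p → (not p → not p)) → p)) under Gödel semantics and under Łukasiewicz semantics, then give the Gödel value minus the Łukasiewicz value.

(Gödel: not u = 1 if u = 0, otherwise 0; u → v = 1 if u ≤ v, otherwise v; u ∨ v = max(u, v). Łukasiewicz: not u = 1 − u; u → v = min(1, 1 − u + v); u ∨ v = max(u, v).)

Gödel evaluation:
  not p: Gödel ¬ of 0.68 = 0 (operand ≠ 0)
  (q → not p): 0.61 > 0, so result = 0
  not (q → not p): Gödel ¬ of 0 = 1 (operand is 0)
  not p: Gödel ¬ of 0.68 = 0 (operand ≠ 0)
  not p: Gödel ¬ of 0.68 = 0 (operand ≠ 0)
  (not p → not p): 0 ≤ 0, so result = 1
  (p → (not p → not p)): 0.68 ≤ 1, so result = 1
  ((p → (not p → not p)) → p): 1 > 0.68, so result = 0.68
  (not (q → not p) ∨ ((p → (not p → not p)) → p)) = max(1, 0.68) = 1
  not (not (q → not p) ∨ ((p → (not p → not p)) → p)): Gödel ¬ of 1 = 0 (operand ≠ 0)
  Gödel value = 0
Łukasiewicz evaluation:
  not p: Łukasiewicz ¬ gives 1 − 0.68 = 0.32
  (q → not p): min(1, 1 − 0.61 + 0.32) = 0.71
  not (q → not p): Łukasiewicz ¬ gives 1 − 0.71 = 0.29
  not p: Łukasiewicz ¬ gives 1 − 0.68 = 0.32
  not p: Łukasiewicz ¬ gives 1 − 0.68 = 0.32
  (not p → not p): min(1, 1 − 0.32 + 0.32) = 1
  (p → (not p → not p)): min(1, 1 − 0.68 + 1) = 1
  ((p → (not p → not p)) → p): min(1, 1 − 1 + 0.68) = 0.68
  (not (q → not p) ∨ ((p → (not p → not p)) → p)) = max(0.29, 0.68) = 0.68
  not (not (q → not p) ∨ ((p → (not p → not p)) → p)): Łukasiewicz ¬ gives 1 − 0.68 = 0.32
  Łukasiewicz value = 0.32
Difference: 0 − 0.32 = -0.32

-0.32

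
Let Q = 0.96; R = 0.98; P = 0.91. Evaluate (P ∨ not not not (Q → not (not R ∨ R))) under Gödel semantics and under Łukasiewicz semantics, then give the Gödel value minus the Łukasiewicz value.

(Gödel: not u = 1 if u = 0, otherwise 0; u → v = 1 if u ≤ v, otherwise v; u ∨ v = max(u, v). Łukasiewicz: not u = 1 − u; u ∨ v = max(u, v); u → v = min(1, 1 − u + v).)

Gödel evaluation:
  not R: Gödel ¬ of 0.98 = 0 (operand ≠ 0)
  (not R ∨ R) = max(0, 0.98) = 0.98
  not (not R ∨ R): Gödel ¬ of 0.98 = 0 (operand ≠ 0)
  (Q → not (not R ∨ R)): 0.96 > 0, so result = 0
  not (Q → not (not R ∨ R)): Gödel ¬ of 0 = 1 (operand is 0)
  not not (Q → not (not R ∨ R)): Gödel ¬ of 1 = 0 (operand ≠ 0)
  not not not (Q → not (not R ∨ R)): Gödel ¬ of 0 = 1 (operand is 0)
  (P ∨ not not not (Q → not (not R ∨ R))) = max(0.91, 1) = 1
  Gödel value = 1
Łukasiewicz evaluation:
  not R: Łukasiewicz ¬ gives 1 − 0.98 = 0.02
  (not R ∨ R) = max(0.02, 0.98) = 0.98
  not (not R ∨ R): Łukasiewicz ¬ gives 1 − 0.98 = 0.02
  (Q → not (not R ∨ R)): min(1, 1 − 0.96 + 0.02) = 0.06
  not (Q → not (not R ∨ R)): Łukasiewicz ¬ gives 1 − 0.06 = 0.94
  not not (Q → not (not R ∨ R)): Łukasiewicz ¬ gives 1 − 0.94 = 0.06
  not not not (Q → not (not R ∨ R)): Łukasiewicz ¬ gives 1 − 0.06 = 0.94
  (P ∨ not not not (Q → not (not R ∨ R))) = max(0.91, 0.94) = 0.94
  Łukasiewicz value = 0.94
Difference: 1 − 0.94 = 0.06

0.06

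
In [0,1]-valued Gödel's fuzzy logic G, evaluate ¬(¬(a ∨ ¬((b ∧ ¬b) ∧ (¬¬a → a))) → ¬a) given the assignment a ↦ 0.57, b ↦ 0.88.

0.00

¬b: Gödel ¬ of 0.88 = 0 (operand ≠ 0)
(b ∧ ¬b) = min(0.88, 0) = 0
¬a: Gödel ¬ of 0.57 = 0 (operand ≠ 0)
¬¬a: Gödel ¬ of 0 = 1 (operand is 0)
(¬¬a → a): 1 > 0.57, so result = 0.57
((b ∧ ¬b) ∧ (¬¬a → a)) = min(0, 0.57) = 0
¬((b ∧ ¬b) ∧ (¬¬a → a)): Gödel ¬ of 0 = 1 (operand is 0)
(a ∨ ¬((b ∧ ¬b) ∧ (¬¬a → a))) = max(0.57, 1) = 1
¬(a ∨ ¬((b ∧ ¬b) ∧ (¬¬a → a))): Gödel ¬ of 1 = 0 (operand ≠ 0)
¬a: Gödel ¬ of 0.57 = 0 (operand ≠ 0)
(¬(a ∨ ¬((b ∧ ¬b) ∧ (¬¬a → a))) → ¬a): 0 ≤ 0, so result = 1
¬(¬(a ∨ ¬((b ∧ ¬b) ∧ (¬¬a → a))) → ¬a): Gödel ¬ of 1 = 0 (operand ≠ 0)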